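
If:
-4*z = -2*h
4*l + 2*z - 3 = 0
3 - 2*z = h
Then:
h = 3/2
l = 3/8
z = 3/4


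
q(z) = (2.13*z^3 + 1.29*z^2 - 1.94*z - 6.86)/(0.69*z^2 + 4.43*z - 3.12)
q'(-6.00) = -110.39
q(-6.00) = 84.13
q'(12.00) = 2.75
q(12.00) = 25.68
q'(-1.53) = -0.81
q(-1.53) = 1.03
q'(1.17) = 5.91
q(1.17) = -1.31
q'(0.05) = 4.35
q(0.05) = 2.40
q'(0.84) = 34.18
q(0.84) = -5.81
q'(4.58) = 2.23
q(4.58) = 6.82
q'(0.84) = 34.18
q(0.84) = -5.81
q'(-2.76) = -3.70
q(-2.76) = 3.61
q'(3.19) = 2.07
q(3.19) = 3.84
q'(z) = (-1.38*z - 4.43)*(2.13*z^3 + 1.29*z^2 - 1.94*z - 6.86)/(0.69*z^2 + 4.43*z - 3.12)^2 + (6.39*z^2 + 2.58*z - 1.94)/(0.69*z^2 + 4.43*z - 3.12)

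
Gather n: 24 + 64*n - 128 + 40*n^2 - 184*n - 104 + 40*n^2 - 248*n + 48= 80*n^2 - 368*n - 160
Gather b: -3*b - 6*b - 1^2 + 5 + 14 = 18 - 9*b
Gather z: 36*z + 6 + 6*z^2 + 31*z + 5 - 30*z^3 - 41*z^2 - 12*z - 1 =-30*z^3 - 35*z^2 + 55*z + 10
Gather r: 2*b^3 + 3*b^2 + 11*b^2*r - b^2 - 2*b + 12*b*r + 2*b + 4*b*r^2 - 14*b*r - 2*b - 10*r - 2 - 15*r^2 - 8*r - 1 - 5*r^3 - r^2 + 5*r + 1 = 2*b^3 + 2*b^2 - 2*b - 5*r^3 + r^2*(4*b - 16) + r*(11*b^2 - 2*b - 13) - 2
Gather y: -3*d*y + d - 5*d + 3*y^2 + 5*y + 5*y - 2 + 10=-4*d + 3*y^2 + y*(10 - 3*d) + 8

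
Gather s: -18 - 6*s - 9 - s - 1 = -7*s - 28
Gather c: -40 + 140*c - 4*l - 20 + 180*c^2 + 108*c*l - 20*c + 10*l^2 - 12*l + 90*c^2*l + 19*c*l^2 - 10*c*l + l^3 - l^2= c^2*(90*l + 180) + c*(19*l^2 + 98*l + 120) + l^3 + 9*l^2 - 16*l - 60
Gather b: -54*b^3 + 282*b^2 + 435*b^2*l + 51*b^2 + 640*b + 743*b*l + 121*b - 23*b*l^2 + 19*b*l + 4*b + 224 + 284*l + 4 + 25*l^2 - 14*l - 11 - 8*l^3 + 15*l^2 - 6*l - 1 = -54*b^3 + b^2*(435*l + 333) + b*(-23*l^2 + 762*l + 765) - 8*l^3 + 40*l^2 + 264*l + 216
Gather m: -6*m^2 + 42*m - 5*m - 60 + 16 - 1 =-6*m^2 + 37*m - 45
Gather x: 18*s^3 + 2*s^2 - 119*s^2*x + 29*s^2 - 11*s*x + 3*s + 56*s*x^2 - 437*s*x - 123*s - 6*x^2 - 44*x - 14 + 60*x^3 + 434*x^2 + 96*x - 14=18*s^3 + 31*s^2 - 120*s + 60*x^3 + x^2*(56*s + 428) + x*(-119*s^2 - 448*s + 52) - 28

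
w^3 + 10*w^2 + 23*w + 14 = (w + 1)*(w + 2)*(w + 7)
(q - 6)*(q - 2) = q^2 - 8*q + 12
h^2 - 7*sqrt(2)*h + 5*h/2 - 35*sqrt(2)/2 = (h + 5/2)*(h - 7*sqrt(2))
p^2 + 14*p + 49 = (p + 7)^2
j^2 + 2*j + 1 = (j + 1)^2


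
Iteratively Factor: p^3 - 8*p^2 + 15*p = (p - 5)*(p^2 - 3*p) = p*(p - 5)*(p - 3)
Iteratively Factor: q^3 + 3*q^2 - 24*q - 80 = (q - 5)*(q^2 + 8*q + 16) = (q - 5)*(q + 4)*(q + 4)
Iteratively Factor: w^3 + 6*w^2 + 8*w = (w + 4)*(w^2 + 2*w) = w*(w + 4)*(w + 2)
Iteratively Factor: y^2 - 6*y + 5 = (y - 1)*(y - 5)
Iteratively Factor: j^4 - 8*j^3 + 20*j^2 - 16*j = (j - 2)*(j^3 - 6*j^2 + 8*j) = (j - 2)^2*(j^2 - 4*j) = (j - 4)*(j - 2)^2*(j)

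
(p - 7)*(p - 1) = p^2 - 8*p + 7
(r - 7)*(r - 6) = r^2 - 13*r + 42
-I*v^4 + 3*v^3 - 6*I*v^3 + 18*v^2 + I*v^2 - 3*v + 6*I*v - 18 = (v + 1)*(v + 6)*(v + 3*I)*(-I*v + I)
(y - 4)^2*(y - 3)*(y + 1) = y^4 - 10*y^3 + 29*y^2 - 8*y - 48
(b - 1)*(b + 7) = b^2 + 6*b - 7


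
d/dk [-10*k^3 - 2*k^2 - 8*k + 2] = -30*k^2 - 4*k - 8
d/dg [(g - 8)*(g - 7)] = 2*g - 15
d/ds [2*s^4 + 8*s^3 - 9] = 8*s^2*(s + 3)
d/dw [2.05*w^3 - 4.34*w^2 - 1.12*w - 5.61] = 6.15*w^2 - 8.68*w - 1.12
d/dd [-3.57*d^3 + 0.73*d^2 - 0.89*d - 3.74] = -10.71*d^2 + 1.46*d - 0.89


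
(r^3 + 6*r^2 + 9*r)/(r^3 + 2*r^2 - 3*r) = (r + 3)/(r - 1)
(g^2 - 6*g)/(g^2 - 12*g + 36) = g/(g - 6)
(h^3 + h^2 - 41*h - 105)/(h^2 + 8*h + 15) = h - 7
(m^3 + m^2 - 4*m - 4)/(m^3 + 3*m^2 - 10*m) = (m^2 + 3*m + 2)/(m*(m + 5))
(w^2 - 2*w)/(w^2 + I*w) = (w - 2)/(w + I)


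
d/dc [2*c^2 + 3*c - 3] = 4*c + 3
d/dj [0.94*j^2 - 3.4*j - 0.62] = 1.88*j - 3.4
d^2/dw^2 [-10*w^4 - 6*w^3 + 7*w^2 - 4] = -120*w^2 - 36*w + 14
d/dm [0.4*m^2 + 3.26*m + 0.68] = 0.8*m + 3.26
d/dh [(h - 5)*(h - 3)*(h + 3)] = 3*h^2 - 10*h - 9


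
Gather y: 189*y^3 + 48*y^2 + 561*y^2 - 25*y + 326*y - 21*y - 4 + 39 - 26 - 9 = 189*y^3 + 609*y^2 + 280*y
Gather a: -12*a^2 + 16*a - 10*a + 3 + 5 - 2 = -12*a^2 + 6*a + 6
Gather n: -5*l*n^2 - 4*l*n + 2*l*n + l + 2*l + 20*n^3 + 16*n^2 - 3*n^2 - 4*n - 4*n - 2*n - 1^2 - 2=3*l + 20*n^3 + n^2*(13 - 5*l) + n*(-2*l - 10) - 3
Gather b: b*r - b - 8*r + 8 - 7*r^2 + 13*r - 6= b*(r - 1) - 7*r^2 + 5*r + 2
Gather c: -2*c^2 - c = -2*c^2 - c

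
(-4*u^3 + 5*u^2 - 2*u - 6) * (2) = -8*u^3 + 10*u^2 - 4*u - 12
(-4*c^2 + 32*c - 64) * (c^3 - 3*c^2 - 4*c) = -4*c^5 + 44*c^4 - 144*c^3 + 64*c^2 + 256*c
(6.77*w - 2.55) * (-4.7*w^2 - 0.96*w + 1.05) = -31.819*w^3 + 5.4858*w^2 + 9.5565*w - 2.6775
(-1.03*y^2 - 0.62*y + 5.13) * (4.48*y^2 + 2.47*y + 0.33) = -4.6144*y^4 - 5.3217*y^3 + 21.1111*y^2 + 12.4665*y + 1.6929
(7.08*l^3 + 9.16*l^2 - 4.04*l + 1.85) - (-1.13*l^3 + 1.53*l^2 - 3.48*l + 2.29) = 8.21*l^3 + 7.63*l^2 - 0.56*l - 0.44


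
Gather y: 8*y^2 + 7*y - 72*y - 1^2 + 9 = 8*y^2 - 65*y + 8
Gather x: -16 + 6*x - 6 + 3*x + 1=9*x - 21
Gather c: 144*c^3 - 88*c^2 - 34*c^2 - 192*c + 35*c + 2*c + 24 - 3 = 144*c^3 - 122*c^2 - 155*c + 21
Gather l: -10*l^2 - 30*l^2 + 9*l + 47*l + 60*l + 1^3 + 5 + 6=-40*l^2 + 116*l + 12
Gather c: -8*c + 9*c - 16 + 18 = c + 2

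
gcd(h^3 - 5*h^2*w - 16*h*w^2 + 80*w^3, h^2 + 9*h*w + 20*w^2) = h + 4*w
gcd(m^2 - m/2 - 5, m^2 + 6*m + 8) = m + 2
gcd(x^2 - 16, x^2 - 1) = 1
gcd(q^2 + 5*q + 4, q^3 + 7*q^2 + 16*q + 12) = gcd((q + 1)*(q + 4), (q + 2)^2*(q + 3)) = 1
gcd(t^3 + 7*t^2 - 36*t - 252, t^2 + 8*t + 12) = t + 6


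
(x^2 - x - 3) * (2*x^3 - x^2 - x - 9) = 2*x^5 - 3*x^4 - 6*x^3 - 5*x^2 + 12*x + 27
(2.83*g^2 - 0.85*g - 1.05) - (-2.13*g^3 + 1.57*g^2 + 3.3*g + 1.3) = 2.13*g^3 + 1.26*g^2 - 4.15*g - 2.35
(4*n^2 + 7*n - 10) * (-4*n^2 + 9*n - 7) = -16*n^4 + 8*n^3 + 75*n^2 - 139*n + 70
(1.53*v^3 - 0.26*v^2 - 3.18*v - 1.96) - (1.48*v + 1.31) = 1.53*v^3 - 0.26*v^2 - 4.66*v - 3.27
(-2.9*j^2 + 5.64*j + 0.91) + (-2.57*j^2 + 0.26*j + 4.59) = -5.47*j^2 + 5.9*j + 5.5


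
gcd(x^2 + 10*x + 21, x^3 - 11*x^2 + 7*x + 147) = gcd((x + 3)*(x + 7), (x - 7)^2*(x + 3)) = x + 3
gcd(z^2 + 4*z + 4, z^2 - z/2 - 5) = z + 2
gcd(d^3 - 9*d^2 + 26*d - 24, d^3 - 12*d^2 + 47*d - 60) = d^2 - 7*d + 12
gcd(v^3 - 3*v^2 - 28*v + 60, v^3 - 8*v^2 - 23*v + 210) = v^2 - v - 30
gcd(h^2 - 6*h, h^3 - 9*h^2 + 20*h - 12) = h - 6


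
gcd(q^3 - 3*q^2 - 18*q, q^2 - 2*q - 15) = q + 3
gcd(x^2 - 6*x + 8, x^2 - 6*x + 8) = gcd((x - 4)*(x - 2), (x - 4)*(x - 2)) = x^2 - 6*x + 8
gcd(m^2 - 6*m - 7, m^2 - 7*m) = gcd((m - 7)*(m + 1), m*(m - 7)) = m - 7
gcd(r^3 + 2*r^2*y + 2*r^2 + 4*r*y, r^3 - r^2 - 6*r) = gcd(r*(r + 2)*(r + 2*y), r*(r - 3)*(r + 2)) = r^2 + 2*r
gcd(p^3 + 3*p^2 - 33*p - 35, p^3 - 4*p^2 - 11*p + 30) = p - 5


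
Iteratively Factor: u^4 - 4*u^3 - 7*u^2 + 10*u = (u + 2)*(u^3 - 6*u^2 + 5*u) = (u - 5)*(u + 2)*(u^2 - u) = u*(u - 5)*(u + 2)*(u - 1)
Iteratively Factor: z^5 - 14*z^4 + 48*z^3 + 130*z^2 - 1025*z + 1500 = (z + 4)*(z^4 - 18*z^3 + 120*z^2 - 350*z + 375) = (z - 5)*(z + 4)*(z^3 - 13*z^2 + 55*z - 75) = (z - 5)^2*(z + 4)*(z^2 - 8*z + 15) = (z - 5)^2*(z - 3)*(z + 4)*(z - 5)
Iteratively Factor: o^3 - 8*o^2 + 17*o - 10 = (o - 1)*(o^2 - 7*o + 10) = (o - 2)*(o - 1)*(o - 5)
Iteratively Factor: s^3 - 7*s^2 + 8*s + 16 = (s - 4)*(s^2 - 3*s - 4) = (s - 4)^2*(s + 1)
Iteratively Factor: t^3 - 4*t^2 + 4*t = (t - 2)*(t^2 - 2*t) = (t - 2)^2*(t)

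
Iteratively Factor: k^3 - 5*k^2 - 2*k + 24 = (k + 2)*(k^2 - 7*k + 12) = (k - 3)*(k + 2)*(k - 4)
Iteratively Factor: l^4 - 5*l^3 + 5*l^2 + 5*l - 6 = (l - 1)*(l^3 - 4*l^2 + l + 6) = (l - 2)*(l - 1)*(l^2 - 2*l - 3) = (l - 2)*(l - 1)*(l + 1)*(l - 3)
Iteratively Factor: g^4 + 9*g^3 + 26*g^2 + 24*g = (g)*(g^3 + 9*g^2 + 26*g + 24) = g*(g + 3)*(g^2 + 6*g + 8) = g*(g + 3)*(g + 4)*(g + 2)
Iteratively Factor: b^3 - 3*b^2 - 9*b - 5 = (b + 1)*(b^2 - 4*b - 5) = (b - 5)*(b + 1)*(b + 1)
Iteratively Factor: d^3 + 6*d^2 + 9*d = (d + 3)*(d^2 + 3*d) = (d + 3)^2*(d)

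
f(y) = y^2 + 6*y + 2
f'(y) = 2*y + 6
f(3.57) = 36.16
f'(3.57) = 13.14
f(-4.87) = -3.50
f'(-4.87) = -3.74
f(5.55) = 66.10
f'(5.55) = 17.10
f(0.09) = 2.55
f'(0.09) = 6.18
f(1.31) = 11.58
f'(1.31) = 8.62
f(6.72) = 87.48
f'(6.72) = 19.44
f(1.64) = 14.53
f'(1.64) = 9.28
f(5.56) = 66.27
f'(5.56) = 17.12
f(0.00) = 2.00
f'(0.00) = 6.00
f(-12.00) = 74.00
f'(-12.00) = -18.00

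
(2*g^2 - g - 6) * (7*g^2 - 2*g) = 14*g^4 - 11*g^3 - 40*g^2 + 12*g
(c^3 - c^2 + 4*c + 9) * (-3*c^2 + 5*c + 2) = -3*c^5 + 8*c^4 - 15*c^3 - 9*c^2 + 53*c + 18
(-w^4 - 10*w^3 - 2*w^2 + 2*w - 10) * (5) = -5*w^4 - 50*w^3 - 10*w^2 + 10*w - 50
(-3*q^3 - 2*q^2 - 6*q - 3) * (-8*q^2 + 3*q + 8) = 24*q^5 + 7*q^4 + 18*q^3 - 10*q^2 - 57*q - 24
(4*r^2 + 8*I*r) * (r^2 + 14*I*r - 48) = 4*r^4 + 64*I*r^3 - 304*r^2 - 384*I*r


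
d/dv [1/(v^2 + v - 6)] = (-2*v - 1)/(v^2 + v - 6)^2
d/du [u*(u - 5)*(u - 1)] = 3*u^2 - 12*u + 5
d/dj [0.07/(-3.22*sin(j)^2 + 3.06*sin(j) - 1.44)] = (0.4508*sin(j) - 0.2142)*cos(j)/(3.22*sin(j)^2 - 3.06*sin(j) + 1.44)^2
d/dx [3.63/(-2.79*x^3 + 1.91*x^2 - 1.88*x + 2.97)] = (30.3831*x^2 - 13.8666*x + 6.8244)/(2.79*x^3 - 1.91*x^2 + 1.88*x - 2.97)^2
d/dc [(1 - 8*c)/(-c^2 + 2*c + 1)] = 2*(-4*c^2 + c - 5)/(c^4 - 4*c^3 + 2*c^2 + 4*c + 1)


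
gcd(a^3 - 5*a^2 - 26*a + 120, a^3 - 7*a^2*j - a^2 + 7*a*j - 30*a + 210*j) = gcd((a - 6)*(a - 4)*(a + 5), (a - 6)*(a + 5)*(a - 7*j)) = a^2 - a - 30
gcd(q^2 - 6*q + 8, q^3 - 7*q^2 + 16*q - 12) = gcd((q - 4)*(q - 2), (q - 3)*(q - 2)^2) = q - 2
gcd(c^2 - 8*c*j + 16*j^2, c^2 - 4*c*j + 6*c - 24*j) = c - 4*j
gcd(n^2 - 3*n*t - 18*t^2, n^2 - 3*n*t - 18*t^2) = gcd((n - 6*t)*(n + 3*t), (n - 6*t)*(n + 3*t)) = -n^2 + 3*n*t + 18*t^2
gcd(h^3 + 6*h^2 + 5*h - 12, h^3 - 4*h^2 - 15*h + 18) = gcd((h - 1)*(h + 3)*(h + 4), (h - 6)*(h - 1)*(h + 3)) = h^2 + 2*h - 3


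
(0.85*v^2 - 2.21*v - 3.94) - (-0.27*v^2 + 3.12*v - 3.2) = 1.12*v^2 - 5.33*v - 0.74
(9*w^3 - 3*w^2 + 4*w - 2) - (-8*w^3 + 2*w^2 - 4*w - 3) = 17*w^3 - 5*w^2 + 8*w + 1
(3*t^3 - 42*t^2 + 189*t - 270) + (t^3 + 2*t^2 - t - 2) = 4*t^3 - 40*t^2 + 188*t - 272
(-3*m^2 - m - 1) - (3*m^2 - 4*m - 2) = -6*m^2 + 3*m + 1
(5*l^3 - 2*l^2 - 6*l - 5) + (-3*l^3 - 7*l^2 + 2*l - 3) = 2*l^3 - 9*l^2 - 4*l - 8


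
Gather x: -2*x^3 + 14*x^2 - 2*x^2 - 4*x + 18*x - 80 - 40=-2*x^3 + 12*x^2 + 14*x - 120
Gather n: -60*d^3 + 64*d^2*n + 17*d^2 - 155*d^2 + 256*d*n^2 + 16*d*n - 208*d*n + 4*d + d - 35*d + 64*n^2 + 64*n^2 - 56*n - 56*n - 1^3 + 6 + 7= -60*d^3 - 138*d^2 - 30*d + n^2*(256*d + 128) + n*(64*d^2 - 192*d - 112) + 12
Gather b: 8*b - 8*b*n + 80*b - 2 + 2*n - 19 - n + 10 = b*(88 - 8*n) + n - 11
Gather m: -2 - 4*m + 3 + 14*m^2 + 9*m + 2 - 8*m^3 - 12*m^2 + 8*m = -8*m^3 + 2*m^2 + 13*m + 3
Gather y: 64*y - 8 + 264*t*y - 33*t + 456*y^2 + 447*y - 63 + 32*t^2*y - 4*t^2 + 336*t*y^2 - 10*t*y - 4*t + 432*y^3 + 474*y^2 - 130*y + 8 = -4*t^2 - 37*t + 432*y^3 + y^2*(336*t + 930) + y*(32*t^2 + 254*t + 381) - 63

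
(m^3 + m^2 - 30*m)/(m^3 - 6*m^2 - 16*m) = (-m^2 - m + 30)/(-m^2 + 6*m + 16)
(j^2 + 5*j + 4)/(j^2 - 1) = (j + 4)/(j - 1)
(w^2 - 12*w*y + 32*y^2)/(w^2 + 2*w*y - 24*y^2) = (w - 8*y)/(w + 6*y)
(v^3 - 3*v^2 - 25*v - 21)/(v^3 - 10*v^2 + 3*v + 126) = (v + 1)/(v - 6)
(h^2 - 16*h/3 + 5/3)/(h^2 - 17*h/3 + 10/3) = (3*h - 1)/(3*h - 2)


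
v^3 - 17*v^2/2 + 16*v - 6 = (v - 6)*(v - 2)*(v - 1/2)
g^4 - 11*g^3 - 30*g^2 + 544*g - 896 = (g - 8)^2*(g - 2)*(g + 7)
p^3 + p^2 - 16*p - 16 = (p - 4)*(p + 1)*(p + 4)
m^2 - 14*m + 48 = (m - 8)*(m - 6)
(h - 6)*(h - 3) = h^2 - 9*h + 18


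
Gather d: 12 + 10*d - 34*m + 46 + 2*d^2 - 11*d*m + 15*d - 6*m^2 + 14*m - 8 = 2*d^2 + d*(25 - 11*m) - 6*m^2 - 20*m + 50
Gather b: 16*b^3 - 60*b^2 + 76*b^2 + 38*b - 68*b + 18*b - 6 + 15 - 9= 16*b^3 + 16*b^2 - 12*b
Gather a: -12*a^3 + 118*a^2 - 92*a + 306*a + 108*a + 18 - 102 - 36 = -12*a^3 + 118*a^2 + 322*a - 120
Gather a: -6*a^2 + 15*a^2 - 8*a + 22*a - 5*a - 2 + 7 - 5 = 9*a^2 + 9*a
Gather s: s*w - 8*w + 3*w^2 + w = s*w + 3*w^2 - 7*w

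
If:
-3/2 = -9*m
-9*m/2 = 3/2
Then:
No Solution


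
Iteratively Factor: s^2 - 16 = (s - 4)*(s + 4)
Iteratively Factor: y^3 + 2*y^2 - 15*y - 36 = (y + 3)*(y^2 - y - 12) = (y + 3)^2*(y - 4)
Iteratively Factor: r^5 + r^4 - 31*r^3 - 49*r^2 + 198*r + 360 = (r + 4)*(r^4 - 3*r^3 - 19*r^2 + 27*r + 90) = (r + 3)*(r + 4)*(r^3 - 6*r^2 - r + 30) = (r + 2)*(r + 3)*(r + 4)*(r^2 - 8*r + 15) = (r - 5)*(r + 2)*(r + 3)*(r + 4)*(r - 3)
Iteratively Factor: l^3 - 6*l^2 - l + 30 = (l + 2)*(l^2 - 8*l + 15) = (l - 5)*(l + 2)*(l - 3)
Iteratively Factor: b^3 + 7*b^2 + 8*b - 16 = (b - 1)*(b^2 + 8*b + 16) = (b - 1)*(b + 4)*(b + 4)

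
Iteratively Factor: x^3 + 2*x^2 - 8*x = (x - 2)*(x^2 + 4*x) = x*(x - 2)*(x + 4)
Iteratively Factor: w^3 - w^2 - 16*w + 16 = (w - 4)*(w^2 + 3*w - 4) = (w - 4)*(w + 4)*(w - 1)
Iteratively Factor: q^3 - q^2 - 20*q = (q - 5)*(q^2 + 4*q) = q*(q - 5)*(q + 4)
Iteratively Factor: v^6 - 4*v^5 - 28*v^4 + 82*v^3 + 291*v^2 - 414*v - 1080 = (v - 3)*(v^5 - v^4 - 31*v^3 - 11*v^2 + 258*v + 360) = (v - 4)*(v - 3)*(v^4 + 3*v^3 - 19*v^2 - 87*v - 90) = (v - 4)*(v - 3)*(v + 3)*(v^3 - 19*v - 30) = (v - 4)*(v - 3)*(v + 2)*(v + 3)*(v^2 - 2*v - 15) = (v - 4)*(v - 3)*(v + 2)*(v + 3)^2*(v - 5)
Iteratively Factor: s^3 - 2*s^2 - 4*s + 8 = (s + 2)*(s^2 - 4*s + 4) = (s - 2)*(s + 2)*(s - 2)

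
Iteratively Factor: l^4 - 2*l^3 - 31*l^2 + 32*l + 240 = (l + 3)*(l^3 - 5*l^2 - 16*l + 80) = (l + 3)*(l + 4)*(l^2 - 9*l + 20) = (l - 4)*(l + 3)*(l + 4)*(l - 5)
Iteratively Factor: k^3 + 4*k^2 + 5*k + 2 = (k + 1)*(k^2 + 3*k + 2) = (k + 1)*(k + 2)*(k + 1)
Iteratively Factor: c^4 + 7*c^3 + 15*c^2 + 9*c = (c)*(c^3 + 7*c^2 + 15*c + 9) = c*(c + 3)*(c^2 + 4*c + 3) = c*(c + 3)^2*(c + 1)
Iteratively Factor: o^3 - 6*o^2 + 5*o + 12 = (o - 4)*(o^2 - 2*o - 3) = (o - 4)*(o + 1)*(o - 3)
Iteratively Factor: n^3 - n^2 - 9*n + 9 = (n - 1)*(n^2 - 9) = (n - 3)*(n - 1)*(n + 3)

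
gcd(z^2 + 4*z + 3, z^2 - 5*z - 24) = z + 3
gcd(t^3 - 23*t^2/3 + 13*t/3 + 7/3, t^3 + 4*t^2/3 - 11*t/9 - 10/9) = t - 1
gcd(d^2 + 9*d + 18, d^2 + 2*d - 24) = d + 6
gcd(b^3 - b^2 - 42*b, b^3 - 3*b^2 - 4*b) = b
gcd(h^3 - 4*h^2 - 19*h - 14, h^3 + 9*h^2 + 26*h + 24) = h + 2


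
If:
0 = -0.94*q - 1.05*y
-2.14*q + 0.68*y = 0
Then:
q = 0.00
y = 0.00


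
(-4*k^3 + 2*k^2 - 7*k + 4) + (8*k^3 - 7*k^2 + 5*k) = 4*k^3 - 5*k^2 - 2*k + 4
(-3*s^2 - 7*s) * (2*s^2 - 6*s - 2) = -6*s^4 + 4*s^3 + 48*s^2 + 14*s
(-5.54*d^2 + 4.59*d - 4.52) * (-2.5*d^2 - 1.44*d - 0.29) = 13.85*d^4 - 3.4974*d^3 + 6.297*d^2 + 5.1777*d + 1.3108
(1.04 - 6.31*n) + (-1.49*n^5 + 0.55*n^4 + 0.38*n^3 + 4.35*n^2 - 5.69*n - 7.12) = -1.49*n^5 + 0.55*n^4 + 0.38*n^3 + 4.35*n^2 - 12.0*n - 6.08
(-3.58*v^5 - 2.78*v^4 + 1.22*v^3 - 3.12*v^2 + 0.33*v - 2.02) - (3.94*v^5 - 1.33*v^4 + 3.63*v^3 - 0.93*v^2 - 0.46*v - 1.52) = -7.52*v^5 - 1.45*v^4 - 2.41*v^3 - 2.19*v^2 + 0.79*v - 0.5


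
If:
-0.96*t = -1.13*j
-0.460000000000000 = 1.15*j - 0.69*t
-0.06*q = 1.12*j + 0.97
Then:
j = -1.36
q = 9.25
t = -1.60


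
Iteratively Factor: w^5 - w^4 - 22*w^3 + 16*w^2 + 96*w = (w - 4)*(w^4 + 3*w^3 - 10*w^2 - 24*w) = (w - 4)*(w - 3)*(w^3 + 6*w^2 + 8*w) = (w - 4)*(w - 3)*(w + 2)*(w^2 + 4*w) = (w - 4)*(w - 3)*(w + 2)*(w + 4)*(w)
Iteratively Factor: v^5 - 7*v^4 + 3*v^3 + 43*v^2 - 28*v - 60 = (v + 1)*(v^4 - 8*v^3 + 11*v^2 + 32*v - 60) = (v - 5)*(v + 1)*(v^3 - 3*v^2 - 4*v + 12) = (v - 5)*(v + 1)*(v + 2)*(v^2 - 5*v + 6) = (v - 5)*(v - 2)*(v + 1)*(v + 2)*(v - 3)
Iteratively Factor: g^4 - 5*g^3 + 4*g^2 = (g - 4)*(g^3 - g^2) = g*(g - 4)*(g^2 - g) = g*(g - 4)*(g - 1)*(g)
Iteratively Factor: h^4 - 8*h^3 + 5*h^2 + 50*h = (h)*(h^3 - 8*h^2 + 5*h + 50) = h*(h - 5)*(h^2 - 3*h - 10) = h*(h - 5)*(h + 2)*(h - 5)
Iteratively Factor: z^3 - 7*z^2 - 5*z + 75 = (z - 5)*(z^2 - 2*z - 15) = (z - 5)^2*(z + 3)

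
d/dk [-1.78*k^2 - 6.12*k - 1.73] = -3.56*k - 6.12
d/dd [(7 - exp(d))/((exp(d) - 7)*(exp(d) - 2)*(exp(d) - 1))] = (2*exp(d) - 3)/(4*(exp(d) - 2)^2*sinh(d/2)^2)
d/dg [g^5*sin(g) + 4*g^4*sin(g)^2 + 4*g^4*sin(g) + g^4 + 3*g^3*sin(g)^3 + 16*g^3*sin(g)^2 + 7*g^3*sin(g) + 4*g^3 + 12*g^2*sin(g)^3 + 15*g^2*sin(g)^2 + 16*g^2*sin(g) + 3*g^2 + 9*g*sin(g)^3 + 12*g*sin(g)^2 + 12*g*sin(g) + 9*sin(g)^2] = g^5*cos(g) + 5*g^4*sin(g) + 4*g^4*sin(2*g) + 4*g^4*cos(g) + 16*g^3*sin(g) + 16*g^3*sin(2*g) + 37*g^3*cos(g)/4 - 8*g^3*cos(2*g) - 9*g^3*cos(3*g)/4 + 12*g^3 + 111*g^2*sin(g)/4 + 15*g^2*sin(2*g) - 9*g^2*sin(3*g)/4 + 25*g^2*cos(g) - 24*g^2*cos(2*g) - 9*g^2*cos(3*g) + 36*g^2 + 50*g*sin(g) + 12*g*sin(2*g) - 6*g*sin(3*g) + 75*g*cos(g)/4 - 15*g*cos(2*g) - 27*g*cos(3*g)/4 + 21*g + 75*sin(g)/4 + 9*sin(2*g) - 9*sin(3*g)/4 - 6*cos(2*g) + 6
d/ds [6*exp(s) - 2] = 6*exp(s)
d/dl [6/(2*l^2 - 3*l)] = 6*(3 - 4*l)/(l^2*(2*l - 3)^2)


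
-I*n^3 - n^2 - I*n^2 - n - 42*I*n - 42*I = (n - 7*I)*(n + 6*I)*(-I*n - I)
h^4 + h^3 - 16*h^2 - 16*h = h*(h - 4)*(h + 1)*(h + 4)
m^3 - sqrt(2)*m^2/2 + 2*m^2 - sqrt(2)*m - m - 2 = (m + 2)*(m - sqrt(2))*(m + sqrt(2)/2)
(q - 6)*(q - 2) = q^2 - 8*q + 12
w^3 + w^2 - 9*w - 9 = (w - 3)*(w + 1)*(w + 3)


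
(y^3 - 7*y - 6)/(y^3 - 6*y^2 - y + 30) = (y + 1)/(y - 5)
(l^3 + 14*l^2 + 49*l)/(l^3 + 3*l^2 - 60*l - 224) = l*(l + 7)/(l^2 - 4*l - 32)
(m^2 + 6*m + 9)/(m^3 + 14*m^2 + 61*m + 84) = (m + 3)/(m^2 + 11*m + 28)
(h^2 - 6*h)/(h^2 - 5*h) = (h - 6)/(h - 5)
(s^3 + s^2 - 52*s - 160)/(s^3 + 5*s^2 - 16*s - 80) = (s - 8)/(s - 4)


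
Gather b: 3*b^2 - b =3*b^2 - b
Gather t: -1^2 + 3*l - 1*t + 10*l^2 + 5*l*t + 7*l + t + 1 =10*l^2 + 5*l*t + 10*l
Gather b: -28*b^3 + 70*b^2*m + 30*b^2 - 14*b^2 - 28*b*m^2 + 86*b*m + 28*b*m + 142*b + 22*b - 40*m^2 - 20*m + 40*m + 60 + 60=-28*b^3 + b^2*(70*m + 16) + b*(-28*m^2 + 114*m + 164) - 40*m^2 + 20*m + 120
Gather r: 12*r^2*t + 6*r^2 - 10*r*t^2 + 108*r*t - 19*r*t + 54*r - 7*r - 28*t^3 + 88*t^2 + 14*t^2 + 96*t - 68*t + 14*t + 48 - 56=r^2*(12*t + 6) + r*(-10*t^2 + 89*t + 47) - 28*t^3 + 102*t^2 + 42*t - 8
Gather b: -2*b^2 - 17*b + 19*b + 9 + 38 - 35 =-2*b^2 + 2*b + 12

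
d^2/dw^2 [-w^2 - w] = -2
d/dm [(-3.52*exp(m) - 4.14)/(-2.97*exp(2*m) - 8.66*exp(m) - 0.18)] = (-(3.52*exp(m) + 4.14)*(5.94*exp(m) + 8.66) + 10.4544*exp(2*m) + 30.4832*exp(m) + 0.6336)*exp(m)/(2.97*exp(2*m) + 8.66*exp(m) + 0.18)^2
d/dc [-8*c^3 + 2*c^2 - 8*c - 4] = -24*c^2 + 4*c - 8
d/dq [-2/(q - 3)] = 2/(q - 3)^2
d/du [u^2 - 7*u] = 2*u - 7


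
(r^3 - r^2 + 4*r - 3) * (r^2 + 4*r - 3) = r^5 + 3*r^4 - 3*r^3 + 16*r^2 - 24*r + 9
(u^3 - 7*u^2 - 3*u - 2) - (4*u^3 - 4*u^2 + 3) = -3*u^3 - 3*u^2 - 3*u - 5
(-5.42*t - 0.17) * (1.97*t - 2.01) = -10.6774*t^2 + 10.5593*t + 0.3417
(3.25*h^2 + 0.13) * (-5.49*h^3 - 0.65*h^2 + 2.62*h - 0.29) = -17.8425*h^5 - 2.1125*h^4 + 7.8013*h^3 - 1.027*h^2 + 0.3406*h - 0.0377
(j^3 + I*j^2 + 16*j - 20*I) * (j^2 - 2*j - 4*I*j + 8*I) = j^5 - 2*j^4 - 3*I*j^4 + 20*j^3 + 6*I*j^3 - 40*j^2 - 84*I*j^2 - 80*j + 168*I*j + 160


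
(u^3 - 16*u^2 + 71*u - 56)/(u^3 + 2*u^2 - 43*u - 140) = (u^2 - 9*u + 8)/(u^2 + 9*u + 20)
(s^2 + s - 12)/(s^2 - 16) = (s - 3)/(s - 4)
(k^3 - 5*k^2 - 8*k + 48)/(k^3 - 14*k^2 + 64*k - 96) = (k + 3)/(k - 6)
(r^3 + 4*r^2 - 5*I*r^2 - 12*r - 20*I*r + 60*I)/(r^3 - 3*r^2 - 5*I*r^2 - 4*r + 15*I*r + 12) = (r^3 + r^2*(4 - 5*I) - 4*r*(3 + 5*I) + 60*I)/(r^3 - r^2*(3 + 5*I) + r*(-4 + 15*I) + 12)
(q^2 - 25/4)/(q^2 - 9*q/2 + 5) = (q + 5/2)/(q - 2)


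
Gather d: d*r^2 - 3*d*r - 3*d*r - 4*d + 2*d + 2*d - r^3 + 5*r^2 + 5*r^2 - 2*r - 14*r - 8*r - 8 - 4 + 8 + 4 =d*(r^2 - 6*r) - r^3 + 10*r^2 - 24*r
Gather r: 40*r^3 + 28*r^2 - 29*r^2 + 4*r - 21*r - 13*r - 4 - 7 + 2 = 40*r^3 - r^2 - 30*r - 9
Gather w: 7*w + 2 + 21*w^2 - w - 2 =21*w^2 + 6*w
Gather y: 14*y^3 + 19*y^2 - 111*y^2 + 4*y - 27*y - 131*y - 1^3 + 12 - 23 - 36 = 14*y^3 - 92*y^2 - 154*y - 48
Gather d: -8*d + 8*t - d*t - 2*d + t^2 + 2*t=d*(-t - 10) + t^2 + 10*t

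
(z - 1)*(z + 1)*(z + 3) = z^3 + 3*z^2 - z - 3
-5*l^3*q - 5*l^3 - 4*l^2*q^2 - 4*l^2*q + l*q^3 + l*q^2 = (-5*l + q)*(l + q)*(l*q + l)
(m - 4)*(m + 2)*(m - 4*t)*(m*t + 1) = m^4*t - 4*m^3*t^2 - 2*m^3*t + m^3 + 8*m^2*t^2 - 12*m^2*t - 2*m^2 + 32*m*t^2 + 8*m*t - 8*m + 32*t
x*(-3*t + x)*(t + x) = -3*t^2*x - 2*t*x^2 + x^3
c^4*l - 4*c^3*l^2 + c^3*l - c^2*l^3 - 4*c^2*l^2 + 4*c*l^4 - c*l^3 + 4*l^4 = (c - 4*l)*(c - l)*(c + l)*(c*l + l)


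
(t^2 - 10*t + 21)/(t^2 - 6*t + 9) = (t - 7)/(t - 3)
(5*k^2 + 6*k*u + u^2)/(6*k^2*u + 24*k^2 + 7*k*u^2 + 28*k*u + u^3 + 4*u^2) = (5*k + u)/(6*k*u + 24*k + u^2 + 4*u)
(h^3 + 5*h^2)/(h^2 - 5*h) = h*(h + 5)/(h - 5)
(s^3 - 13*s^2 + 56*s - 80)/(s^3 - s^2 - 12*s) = (s^2 - 9*s + 20)/(s*(s + 3))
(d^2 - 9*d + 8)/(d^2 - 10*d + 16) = (d - 1)/(d - 2)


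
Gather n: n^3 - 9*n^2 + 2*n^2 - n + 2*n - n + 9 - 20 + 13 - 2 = n^3 - 7*n^2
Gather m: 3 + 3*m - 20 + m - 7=4*m - 24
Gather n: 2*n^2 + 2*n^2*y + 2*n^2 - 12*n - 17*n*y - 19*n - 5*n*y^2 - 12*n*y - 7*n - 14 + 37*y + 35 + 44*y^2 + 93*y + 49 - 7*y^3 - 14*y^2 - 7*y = n^2*(2*y + 4) + n*(-5*y^2 - 29*y - 38) - 7*y^3 + 30*y^2 + 123*y + 70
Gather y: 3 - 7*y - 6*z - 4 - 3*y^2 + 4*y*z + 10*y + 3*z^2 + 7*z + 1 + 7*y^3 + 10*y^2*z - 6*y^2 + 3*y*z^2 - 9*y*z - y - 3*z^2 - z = 7*y^3 + y^2*(10*z - 9) + y*(3*z^2 - 5*z + 2)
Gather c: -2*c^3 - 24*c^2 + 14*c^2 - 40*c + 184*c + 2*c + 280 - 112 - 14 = -2*c^3 - 10*c^2 + 146*c + 154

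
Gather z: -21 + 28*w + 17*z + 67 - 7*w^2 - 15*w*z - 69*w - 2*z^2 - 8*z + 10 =-7*w^2 - 41*w - 2*z^2 + z*(9 - 15*w) + 56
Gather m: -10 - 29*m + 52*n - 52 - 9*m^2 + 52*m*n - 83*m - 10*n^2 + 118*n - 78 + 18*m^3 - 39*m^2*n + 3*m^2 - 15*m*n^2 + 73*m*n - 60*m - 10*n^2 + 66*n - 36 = 18*m^3 + m^2*(-39*n - 6) + m*(-15*n^2 + 125*n - 172) - 20*n^2 + 236*n - 176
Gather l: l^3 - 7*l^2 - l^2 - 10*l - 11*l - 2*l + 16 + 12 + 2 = l^3 - 8*l^2 - 23*l + 30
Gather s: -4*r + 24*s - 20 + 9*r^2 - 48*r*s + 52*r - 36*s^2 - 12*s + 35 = 9*r^2 + 48*r - 36*s^2 + s*(12 - 48*r) + 15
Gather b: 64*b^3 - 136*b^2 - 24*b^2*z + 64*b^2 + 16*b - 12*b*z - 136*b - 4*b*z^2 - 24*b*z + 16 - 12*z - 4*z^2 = 64*b^3 + b^2*(-24*z - 72) + b*(-4*z^2 - 36*z - 120) - 4*z^2 - 12*z + 16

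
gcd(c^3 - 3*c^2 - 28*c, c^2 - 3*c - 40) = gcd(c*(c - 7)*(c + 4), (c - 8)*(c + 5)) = 1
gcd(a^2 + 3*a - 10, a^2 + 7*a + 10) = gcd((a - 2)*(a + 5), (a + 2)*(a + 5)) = a + 5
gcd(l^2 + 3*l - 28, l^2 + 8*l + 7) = l + 7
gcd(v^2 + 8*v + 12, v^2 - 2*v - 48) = v + 6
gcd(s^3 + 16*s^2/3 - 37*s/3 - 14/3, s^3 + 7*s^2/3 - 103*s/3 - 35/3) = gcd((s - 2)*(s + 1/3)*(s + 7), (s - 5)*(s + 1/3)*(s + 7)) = s^2 + 22*s/3 + 7/3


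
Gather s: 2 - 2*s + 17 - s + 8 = 27 - 3*s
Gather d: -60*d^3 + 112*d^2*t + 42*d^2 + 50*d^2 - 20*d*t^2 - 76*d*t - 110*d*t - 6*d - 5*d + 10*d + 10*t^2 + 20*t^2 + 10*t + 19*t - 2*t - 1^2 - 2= -60*d^3 + d^2*(112*t + 92) + d*(-20*t^2 - 186*t - 1) + 30*t^2 + 27*t - 3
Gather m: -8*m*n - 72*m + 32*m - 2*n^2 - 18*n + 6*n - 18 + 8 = m*(-8*n - 40) - 2*n^2 - 12*n - 10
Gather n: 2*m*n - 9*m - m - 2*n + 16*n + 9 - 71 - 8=-10*m + n*(2*m + 14) - 70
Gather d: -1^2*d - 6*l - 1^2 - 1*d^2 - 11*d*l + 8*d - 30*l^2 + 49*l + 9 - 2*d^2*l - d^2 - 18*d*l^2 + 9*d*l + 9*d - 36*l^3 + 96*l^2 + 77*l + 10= d^2*(-2*l - 2) + d*(-18*l^2 - 2*l + 16) - 36*l^3 + 66*l^2 + 120*l + 18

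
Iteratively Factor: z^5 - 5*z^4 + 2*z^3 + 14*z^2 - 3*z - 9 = (z - 3)*(z^4 - 2*z^3 - 4*z^2 + 2*z + 3) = (z - 3)*(z - 1)*(z^3 - z^2 - 5*z - 3) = (z - 3)*(z - 1)*(z + 1)*(z^2 - 2*z - 3) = (z - 3)*(z - 1)*(z + 1)^2*(z - 3)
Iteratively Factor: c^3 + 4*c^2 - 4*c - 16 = (c - 2)*(c^2 + 6*c + 8) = (c - 2)*(c + 2)*(c + 4)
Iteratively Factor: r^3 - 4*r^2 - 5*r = (r)*(r^2 - 4*r - 5) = r*(r - 5)*(r + 1)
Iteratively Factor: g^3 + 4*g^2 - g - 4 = (g + 4)*(g^2 - 1) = (g + 1)*(g + 4)*(g - 1)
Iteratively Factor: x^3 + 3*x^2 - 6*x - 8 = (x + 4)*(x^2 - x - 2) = (x - 2)*(x + 4)*(x + 1)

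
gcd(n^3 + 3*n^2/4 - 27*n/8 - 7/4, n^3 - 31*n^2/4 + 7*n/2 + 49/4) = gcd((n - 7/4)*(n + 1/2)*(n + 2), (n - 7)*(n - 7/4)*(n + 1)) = n - 7/4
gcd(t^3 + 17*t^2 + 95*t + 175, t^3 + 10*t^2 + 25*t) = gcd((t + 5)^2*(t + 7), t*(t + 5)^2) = t^2 + 10*t + 25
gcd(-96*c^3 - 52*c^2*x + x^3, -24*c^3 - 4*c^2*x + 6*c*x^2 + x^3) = 12*c^2 + 8*c*x + x^2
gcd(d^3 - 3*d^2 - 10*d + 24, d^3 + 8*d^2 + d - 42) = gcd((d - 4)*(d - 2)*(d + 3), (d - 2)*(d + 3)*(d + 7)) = d^2 + d - 6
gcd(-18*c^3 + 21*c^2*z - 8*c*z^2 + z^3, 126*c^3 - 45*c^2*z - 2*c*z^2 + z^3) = -3*c + z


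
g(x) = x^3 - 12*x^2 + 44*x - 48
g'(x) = 3*x^2 - 24*x + 44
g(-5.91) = -933.60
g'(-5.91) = 290.62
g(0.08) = -44.56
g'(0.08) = 42.10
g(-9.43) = -2368.58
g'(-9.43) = 537.09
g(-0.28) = -61.28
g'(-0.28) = 50.96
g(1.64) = -3.70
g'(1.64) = 12.71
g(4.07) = -0.28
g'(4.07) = -3.99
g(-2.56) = -256.06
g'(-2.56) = 125.10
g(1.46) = -6.23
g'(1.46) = 15.35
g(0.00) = -48.00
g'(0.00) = 44.00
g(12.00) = 480.00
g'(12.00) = 188.00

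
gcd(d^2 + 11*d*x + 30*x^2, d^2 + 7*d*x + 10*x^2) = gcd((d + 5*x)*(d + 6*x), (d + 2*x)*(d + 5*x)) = d + 5*x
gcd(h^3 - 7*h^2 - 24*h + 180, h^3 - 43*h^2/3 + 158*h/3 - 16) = h - 6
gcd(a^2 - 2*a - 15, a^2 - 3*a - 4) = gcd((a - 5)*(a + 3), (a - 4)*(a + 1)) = 1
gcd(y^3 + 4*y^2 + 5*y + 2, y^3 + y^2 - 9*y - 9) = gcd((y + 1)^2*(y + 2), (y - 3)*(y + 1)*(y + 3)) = y + 1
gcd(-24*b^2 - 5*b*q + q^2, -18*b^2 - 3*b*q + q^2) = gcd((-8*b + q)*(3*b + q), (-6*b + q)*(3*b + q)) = 3*b + q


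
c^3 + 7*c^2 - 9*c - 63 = (c - 3)*(c + 3)*(c + 7)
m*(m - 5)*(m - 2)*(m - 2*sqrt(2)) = m^4 - 7*m^3 - 2*sqrt(2)*m^3 + 10*m^2 + 14*sqrt(2)*m^2 - 20*sqrt(2)*m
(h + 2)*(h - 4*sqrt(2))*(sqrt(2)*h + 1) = sqrt(2)*h^3 - 7*h^2 + 2*sqrt(2)*h^2 - 14*h - 4*sqrt(2)*h - 8*sqrt(2)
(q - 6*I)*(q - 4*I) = q^2 - 10*I*q - 24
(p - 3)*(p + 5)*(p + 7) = p^3 + 9*p^2 - p - 105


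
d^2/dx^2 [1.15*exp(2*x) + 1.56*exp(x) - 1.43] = (4.6*exp(x) + 1.56)*exp(x)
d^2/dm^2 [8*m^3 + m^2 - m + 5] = 48*m + 2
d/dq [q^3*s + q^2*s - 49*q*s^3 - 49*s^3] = s*(3*q^2 + 2*q - 49*s^2)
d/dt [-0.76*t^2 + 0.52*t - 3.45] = 0.52 - 1.52*t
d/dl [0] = 0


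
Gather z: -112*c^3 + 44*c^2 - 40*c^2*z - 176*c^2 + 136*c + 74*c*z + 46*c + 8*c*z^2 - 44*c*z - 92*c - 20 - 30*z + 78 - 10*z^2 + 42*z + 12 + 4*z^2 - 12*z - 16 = -112*c^3 - 132*c^2 + 90*c + z^2*(8*c - 6) + z*(-40*c^2 + 30*c) + 54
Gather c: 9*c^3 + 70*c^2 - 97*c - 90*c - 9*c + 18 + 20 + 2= 9*c^3 + 70*c^2 - 196*c + 40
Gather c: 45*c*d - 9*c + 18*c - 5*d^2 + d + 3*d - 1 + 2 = c*(45*d + 9) - 5*d^2 + 4*d + 1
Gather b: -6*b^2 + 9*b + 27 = -6*b^2 + 9*b + 27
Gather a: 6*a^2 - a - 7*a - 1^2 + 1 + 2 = 6*a^2 - 8*a + 2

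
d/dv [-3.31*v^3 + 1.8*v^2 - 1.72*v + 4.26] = -9.93*v^2 + 3.6*v - 1.72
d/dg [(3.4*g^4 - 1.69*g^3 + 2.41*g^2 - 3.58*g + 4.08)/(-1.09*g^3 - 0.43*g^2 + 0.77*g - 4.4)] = (-3.706*g^6 - 2.924*g^5 + 11.2076*g^4 - 70.247*g^3 + 35.9659*g^2 - 17.6992*g + 12.6104)/(1.1881*g^6 + 0.9374*g^5 - 1.4937*g^4 + 8.9298*g^3 + 4.3769*g^2 - 6.776*g + 19.36)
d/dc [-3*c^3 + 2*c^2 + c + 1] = -9*c^2 + 4*c + 1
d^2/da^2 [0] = 0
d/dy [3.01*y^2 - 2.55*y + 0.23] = 6.02*y - 2.55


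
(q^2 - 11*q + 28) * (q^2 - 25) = q^4 - 11*q^3 + 3*q^2 + 275*q - 700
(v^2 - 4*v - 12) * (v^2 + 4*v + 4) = v^4 - 24*v^2 - 64*v - 48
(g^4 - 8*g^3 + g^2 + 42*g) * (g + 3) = g^5 - 5*g^4 - 23*g^3 + 45*g^2 + 126*g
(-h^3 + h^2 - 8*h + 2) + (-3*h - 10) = -h^3 + h^2 - 11*h - 8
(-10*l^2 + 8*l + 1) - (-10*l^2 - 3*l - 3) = 11*l + 4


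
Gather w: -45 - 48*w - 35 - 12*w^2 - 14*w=-12*w^2 - 62*w - 80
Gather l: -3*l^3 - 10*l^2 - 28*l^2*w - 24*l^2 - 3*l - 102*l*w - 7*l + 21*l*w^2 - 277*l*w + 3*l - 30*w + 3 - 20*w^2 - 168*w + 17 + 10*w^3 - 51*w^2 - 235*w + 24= -3*l^3 + l^2*(-28*w - 34) + l*(21*w^2 - 379*w - 7) + 10*w^3 - 71*w^2 - 433*w + 44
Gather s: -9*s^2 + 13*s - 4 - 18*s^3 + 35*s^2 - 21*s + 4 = -18*s^3 + 26*s^2 - 8*s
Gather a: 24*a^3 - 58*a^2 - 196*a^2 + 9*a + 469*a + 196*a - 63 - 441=24*a^3 - 254*a^2 + 674*a - 504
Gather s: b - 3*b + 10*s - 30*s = -2*b - 20*s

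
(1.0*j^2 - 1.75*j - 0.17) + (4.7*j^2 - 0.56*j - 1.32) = 5.7*j^2 - 2.31*j - 1.49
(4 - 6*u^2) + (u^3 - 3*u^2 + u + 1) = u^3 - 9*u^2 + u + 5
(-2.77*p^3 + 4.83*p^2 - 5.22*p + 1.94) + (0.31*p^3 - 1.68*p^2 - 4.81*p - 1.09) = -2.46*p^3 + 3.15*p^2 - 10.03*p + 0.85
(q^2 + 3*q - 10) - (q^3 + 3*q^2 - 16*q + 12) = -q^3 - 2*q^2 + 19*q - 22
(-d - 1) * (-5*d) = 5*d^2 + 5*d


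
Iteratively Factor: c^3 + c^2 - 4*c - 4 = (c + 1)*(c^2 - 4) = (c - 2)*(c + 1)*(c + 2)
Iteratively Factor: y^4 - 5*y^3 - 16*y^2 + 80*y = (y)*(y^3 - 5*y^2 - 16*y + 80) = y*(y - 4)*(y^2 - y - 20) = y*(y - 4)*(y + 4)*(y - 5)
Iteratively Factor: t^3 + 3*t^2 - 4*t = (t - 1)*(t^2 + 4*t) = t*(t - 1)*(t + 4)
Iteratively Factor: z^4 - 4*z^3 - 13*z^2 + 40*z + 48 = (z - 4)*(z^3 - 13*z - 12) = (z - 4)*(z + 1)*(z^2 - z - 12) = (z - 4)^2*(z + 1)*(z + 3)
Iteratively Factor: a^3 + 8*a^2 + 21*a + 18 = (a + 2)*(a^2 + 6*a + 9) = (a + 2)*(a + 3)*(a + 3)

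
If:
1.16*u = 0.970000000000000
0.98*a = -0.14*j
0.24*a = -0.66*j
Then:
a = 0.00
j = 0.00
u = 0.84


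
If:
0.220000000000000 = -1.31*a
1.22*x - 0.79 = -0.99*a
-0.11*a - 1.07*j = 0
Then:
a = -0.17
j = 0.02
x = 0.78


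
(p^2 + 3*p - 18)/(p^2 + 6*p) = (p - 3)/p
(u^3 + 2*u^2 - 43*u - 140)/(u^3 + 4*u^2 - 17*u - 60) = (u^2 - 3*u - 28)/(u^2 - u - 12)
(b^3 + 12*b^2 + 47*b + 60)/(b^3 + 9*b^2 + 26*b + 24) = (b + 5)/(b + 2)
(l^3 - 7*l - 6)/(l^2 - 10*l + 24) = (l^3 - 7*l - 6)/(l^2 - 10*l + 24)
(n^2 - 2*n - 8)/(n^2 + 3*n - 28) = (n + 2)/(n + 7)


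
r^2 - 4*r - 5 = (r - 5)*(r + 1)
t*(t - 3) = t^2 - 3*t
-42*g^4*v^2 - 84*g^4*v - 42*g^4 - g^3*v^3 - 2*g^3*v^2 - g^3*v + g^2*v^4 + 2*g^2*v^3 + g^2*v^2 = (-7*g + v)*(6*g + v)*(g*v + g)^2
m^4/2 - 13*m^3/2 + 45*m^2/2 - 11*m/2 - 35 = (m/2 + 1/2)*(m - 7)*(m - 5)*(m - 2)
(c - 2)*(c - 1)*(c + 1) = c^3 - 2*c^2 - c + 2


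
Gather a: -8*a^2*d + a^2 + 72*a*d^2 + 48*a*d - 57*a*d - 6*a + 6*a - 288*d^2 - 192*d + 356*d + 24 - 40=a^2*(1 - 8*d) + a*(72*d^2 - 9*d) - 288*d^2 + 164*d - 16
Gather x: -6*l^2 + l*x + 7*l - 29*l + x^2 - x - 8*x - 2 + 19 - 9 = -6*l^2 - 22*l + x^2 + x*(l - 9) + 8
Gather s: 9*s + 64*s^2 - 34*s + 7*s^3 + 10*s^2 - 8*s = 7*s^3 + 74*s^2 - 33*s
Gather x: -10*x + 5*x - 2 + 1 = -5*x - 1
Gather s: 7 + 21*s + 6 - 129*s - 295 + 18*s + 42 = -90*s - 240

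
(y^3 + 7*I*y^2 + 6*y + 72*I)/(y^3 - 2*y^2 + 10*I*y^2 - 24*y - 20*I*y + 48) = (y - 3*I)/(y - 2)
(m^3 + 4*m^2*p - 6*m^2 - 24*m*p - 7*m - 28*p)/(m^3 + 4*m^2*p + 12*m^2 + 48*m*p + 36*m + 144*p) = (m^2 - 6*m - 7)/(m^2 + 12*m + 36)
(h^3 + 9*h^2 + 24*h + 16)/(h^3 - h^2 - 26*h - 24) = (h + 4)/(h - 6)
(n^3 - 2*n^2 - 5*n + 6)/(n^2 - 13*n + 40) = (n^3 - 2*n^2 - 5*n + 6)/(n^2 - 13*n + 40)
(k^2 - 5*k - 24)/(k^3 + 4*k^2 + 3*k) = (k - 8)/(k*(k + 1))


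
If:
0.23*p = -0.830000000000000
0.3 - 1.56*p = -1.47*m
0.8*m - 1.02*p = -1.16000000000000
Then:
No Solution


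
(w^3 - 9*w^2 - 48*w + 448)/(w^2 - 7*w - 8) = (w^2 - w - 56)/(w + 1)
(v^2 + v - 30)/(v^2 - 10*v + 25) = (v + 6)/(v - 5)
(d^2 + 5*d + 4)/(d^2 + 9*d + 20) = (d + 1)/(d + 5)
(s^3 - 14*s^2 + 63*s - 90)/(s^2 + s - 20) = (s^3 - 14*s^2 + 63*s - 90)/(s^2 + s - 20)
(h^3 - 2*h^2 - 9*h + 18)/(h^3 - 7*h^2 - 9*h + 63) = (h - 2)/(h - 7)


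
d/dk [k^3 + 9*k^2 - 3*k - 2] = 3*k^2 + 18*k - 3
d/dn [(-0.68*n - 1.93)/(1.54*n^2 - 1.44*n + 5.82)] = (1.0472*n^2 + 5.9444*n - 6.7368)/(2.3716*n^4 - 4.4352*n^3 + 19.9992*n^2 - 16.7616*n + 33.8724)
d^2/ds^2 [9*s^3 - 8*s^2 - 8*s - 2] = 54*s - 16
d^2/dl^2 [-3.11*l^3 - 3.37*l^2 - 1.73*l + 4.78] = -18.66*l - 6.74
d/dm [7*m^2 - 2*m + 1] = 14*m - 2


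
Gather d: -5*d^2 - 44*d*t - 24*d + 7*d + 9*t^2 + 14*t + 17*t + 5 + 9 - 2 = -5*d^2 + d*(-44*t - 17) + 9*t^2 + 31*t + 12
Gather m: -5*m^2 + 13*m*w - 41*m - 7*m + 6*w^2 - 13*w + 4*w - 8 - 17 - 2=-5*m^2 + m*(13*w - 48) + 6*w^2 - 9*w - 27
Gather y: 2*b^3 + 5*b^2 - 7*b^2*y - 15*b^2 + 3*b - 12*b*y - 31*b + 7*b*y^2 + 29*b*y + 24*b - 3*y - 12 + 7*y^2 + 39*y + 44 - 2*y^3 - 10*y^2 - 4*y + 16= 2*b^3 - 10*b^2 - 4*b - 2*y^3 + y^2*(7*b - 3) + y*(-7*b^2 + 17*b + 32) + 48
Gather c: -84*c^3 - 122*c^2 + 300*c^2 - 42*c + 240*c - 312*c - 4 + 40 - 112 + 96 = -84*c^3 + 178*c^2 - 114*c + 20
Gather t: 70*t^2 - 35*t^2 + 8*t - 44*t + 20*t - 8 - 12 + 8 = 35*t^2 - 16*t - 12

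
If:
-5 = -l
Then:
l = 5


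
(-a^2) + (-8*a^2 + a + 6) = -9*a^2 + a + 6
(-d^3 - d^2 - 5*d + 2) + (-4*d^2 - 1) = -d^3 - 5*d^2 - 5*d + 1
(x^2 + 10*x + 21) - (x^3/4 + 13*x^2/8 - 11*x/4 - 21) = -x^3/4 - 5*x^2/8 + 51*x/4 + 42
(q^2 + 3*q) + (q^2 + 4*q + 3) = 2*q^2 + 7*q + 3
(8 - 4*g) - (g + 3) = 5 - 5*g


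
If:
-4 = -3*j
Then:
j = 4/3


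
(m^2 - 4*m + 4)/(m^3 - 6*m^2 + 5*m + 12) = (m^2 - 4*m + 4)/(m^3 - 6*m^2 + 5*m + 12)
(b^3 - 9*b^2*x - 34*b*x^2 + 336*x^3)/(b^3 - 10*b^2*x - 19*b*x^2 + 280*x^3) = (b + 6*x)/(b + 5*x)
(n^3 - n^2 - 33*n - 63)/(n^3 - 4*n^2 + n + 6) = (n^3 - n^2 - 33*n - 63)/(n^3 - 4*n^2 + n + 6)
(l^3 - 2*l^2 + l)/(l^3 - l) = (l - 1)/(l + 1)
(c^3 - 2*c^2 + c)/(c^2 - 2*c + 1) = c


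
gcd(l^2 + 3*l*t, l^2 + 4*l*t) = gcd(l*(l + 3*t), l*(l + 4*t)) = l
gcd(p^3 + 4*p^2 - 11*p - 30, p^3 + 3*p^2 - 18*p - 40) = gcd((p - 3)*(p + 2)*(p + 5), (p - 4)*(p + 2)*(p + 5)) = p^2 + 7*p + 10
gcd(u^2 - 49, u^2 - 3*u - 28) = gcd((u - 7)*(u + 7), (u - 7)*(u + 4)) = u - 7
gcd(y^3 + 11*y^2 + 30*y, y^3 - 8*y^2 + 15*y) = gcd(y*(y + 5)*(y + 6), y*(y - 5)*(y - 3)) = y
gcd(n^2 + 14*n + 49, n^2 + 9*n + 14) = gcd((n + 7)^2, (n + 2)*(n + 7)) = n + 7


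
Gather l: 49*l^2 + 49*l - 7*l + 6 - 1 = 49*l^2 + 42*l + 5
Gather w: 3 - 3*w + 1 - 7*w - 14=-10*w - 10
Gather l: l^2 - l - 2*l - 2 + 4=l^2 - 3*l + 2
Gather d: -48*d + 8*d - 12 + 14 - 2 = -40*d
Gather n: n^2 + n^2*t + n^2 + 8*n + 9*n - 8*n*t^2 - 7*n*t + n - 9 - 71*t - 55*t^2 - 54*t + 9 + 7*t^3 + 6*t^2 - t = n^2*(t + 2) + n*(-8*t^2 - 7*t + 18) + 7*t^3 - 49*t^2 - 126*t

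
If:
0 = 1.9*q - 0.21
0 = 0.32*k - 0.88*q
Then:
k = 0.30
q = 0.11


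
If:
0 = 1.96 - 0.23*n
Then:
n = 8.52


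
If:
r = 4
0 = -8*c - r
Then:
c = -1/2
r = 4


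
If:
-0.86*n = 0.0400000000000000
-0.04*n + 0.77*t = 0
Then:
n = -0.05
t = -0.00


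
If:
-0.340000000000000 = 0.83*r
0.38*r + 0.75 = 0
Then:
No Solution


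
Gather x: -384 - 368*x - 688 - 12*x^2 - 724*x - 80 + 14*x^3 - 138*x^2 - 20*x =14*x^3 - 150*x^2 - 1112*x - 1152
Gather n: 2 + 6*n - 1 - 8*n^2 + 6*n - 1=-8*n^2 + 12*n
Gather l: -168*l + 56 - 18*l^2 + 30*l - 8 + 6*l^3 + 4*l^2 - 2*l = 6*l^3 - 14*l^2 - 140*l + 48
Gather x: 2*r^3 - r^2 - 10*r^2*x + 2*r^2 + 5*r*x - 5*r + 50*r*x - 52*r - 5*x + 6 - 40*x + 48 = 2*r^3 + r^2 - 57*r + x*(-10*r^2 + 55*r - 45) + 54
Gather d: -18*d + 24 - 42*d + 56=80 - 60*d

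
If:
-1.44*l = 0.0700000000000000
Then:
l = -0.05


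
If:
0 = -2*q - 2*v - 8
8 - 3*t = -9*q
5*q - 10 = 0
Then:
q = 2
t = 26/3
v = -6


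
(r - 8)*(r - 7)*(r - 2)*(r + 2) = r^4 - 15*r^3 + 52*r^2 + 60*r - 224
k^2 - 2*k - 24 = (k - 6)*(k + 4)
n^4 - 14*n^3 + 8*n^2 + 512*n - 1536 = (n - 8)^2*(n - 4)*(n + 6)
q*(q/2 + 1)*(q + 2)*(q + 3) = q^4/2 + 7*q^3/2 + 8*q^2 + 6*q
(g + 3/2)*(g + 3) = g^2 + 9*g/2 + 9/2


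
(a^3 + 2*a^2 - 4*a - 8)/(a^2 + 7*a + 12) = (a^3 + 2*a^2 - 4*a - 8)/(a^2 + 7*a + 12)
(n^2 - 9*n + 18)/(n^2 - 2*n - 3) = (n - 6)/(n + 1)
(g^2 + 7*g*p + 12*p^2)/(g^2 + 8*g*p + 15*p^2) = (g + 4*p)/(g + 5*p)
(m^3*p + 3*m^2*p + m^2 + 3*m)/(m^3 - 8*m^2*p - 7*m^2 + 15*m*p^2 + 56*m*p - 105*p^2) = m*(m^2*p + 3*m*p + m + 3)/(m^3 - 8*m^2*p - 7*m^2 + 15*m*p^2 + 56*m*p - 105*p^2)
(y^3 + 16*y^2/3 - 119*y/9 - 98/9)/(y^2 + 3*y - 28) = (9*y^2 - 15*y - 14)/(9*(y - 4))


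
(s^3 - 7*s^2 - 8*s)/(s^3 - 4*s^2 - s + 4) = s*(s - 8)/(s^2 - 5*s + 4)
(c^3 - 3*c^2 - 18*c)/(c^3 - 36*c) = (c + 3)/(c + 6)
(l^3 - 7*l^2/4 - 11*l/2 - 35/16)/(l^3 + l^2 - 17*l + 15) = (16*l^3 - 28*l^2 - 88*l - 35)/(16*(l^3 + l^2 - 17*l + 15))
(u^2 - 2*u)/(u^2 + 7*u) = (u - 2)/(u + 7)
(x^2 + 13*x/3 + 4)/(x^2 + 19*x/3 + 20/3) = (x + 3)/(x + 5)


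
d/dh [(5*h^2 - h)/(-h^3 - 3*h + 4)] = (3*h*(5*h - 1)*(h^2 + 1) + (1 - 10*h)*(h^3 + 3*h - 4))/(h^3 + 3*h - 4)^2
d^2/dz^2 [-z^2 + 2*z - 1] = -2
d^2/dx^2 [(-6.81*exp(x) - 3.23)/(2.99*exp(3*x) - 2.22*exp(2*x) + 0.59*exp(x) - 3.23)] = (-243.528324*exp(6*x) - 124.278453*exp(5*x) + 250.332714*exp(4*x) - 938.986933*exp(3*x) + 24.933339*exp(2*x) + 78.541972*exp(x) - 77.20346)*exp(x)/(26.730899*exp(9*x) - 59.541066*exp(8*x) + 60.031725*exp(7*x) - 121.068429*exp(6*x) + 140.486289*exp(5*x) - 84.2628*exp(4*x) + 119.172416*exp(3*x) - 72.856203*exp(2*x) + 18.466233*exp(x) - 33.698267)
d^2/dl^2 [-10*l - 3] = 0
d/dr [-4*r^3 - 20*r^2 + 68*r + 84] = -12*r^2 - 40*r + 68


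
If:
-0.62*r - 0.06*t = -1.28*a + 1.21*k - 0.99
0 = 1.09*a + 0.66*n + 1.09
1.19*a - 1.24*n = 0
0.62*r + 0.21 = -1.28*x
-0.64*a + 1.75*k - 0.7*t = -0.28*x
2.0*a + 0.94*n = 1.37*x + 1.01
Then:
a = -0.63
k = -1.66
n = -0.61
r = 3.95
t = -4.39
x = -2.08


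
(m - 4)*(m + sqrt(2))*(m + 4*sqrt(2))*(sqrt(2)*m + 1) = sqrt(2)*m^4 - 4*sqrt(2)*m^3 + 11*m^3 - 44*m^2 + 13*sqrt(2)*m^2 - 52*sqrt(2)*m + 8*m - 32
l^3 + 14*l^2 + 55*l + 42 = (l + 1)*(l + 6)*(l + 7)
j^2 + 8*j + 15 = (j + 3)*(j + 5)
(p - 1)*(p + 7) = p^2 + 6*p - 7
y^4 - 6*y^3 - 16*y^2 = y^2*(y - 8)*(y + 2)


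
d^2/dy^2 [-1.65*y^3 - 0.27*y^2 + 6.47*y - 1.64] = -9.9*y - 0.54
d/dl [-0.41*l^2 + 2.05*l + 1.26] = 2.05 - 0.82*l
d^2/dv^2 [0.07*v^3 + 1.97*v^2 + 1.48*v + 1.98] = 0.42*v + 3.94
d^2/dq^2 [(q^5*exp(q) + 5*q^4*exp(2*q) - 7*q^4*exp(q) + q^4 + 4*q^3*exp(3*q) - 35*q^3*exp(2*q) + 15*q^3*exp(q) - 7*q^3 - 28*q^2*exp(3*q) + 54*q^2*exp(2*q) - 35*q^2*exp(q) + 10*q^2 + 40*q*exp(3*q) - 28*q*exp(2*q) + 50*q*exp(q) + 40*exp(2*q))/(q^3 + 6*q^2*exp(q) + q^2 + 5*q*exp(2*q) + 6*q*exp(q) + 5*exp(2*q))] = (q^8*exp(q) + 11*q^7*exp(2*q) - q^7*exp(q) + 60*q^6*exp(3*q) + q^6*exp(2*q) - 6*q^6*exp(q) + 100*q^5*exp(4*q) - 60*q^5*exp(3*q) - 70*q^5*exp(2*q) - 12*q^5*exp(q) - 100*q^4*exp(4*q) - 270*q^4*exp(3*q) - 292*q^4*exp(2*q) - 5*q^4*exp(q) - 500*q^3*exp(4*q) - 1010*q^3*exp(3*q) + 127*q^3*exp(2*q) + 13*q^3*exp(q) + 36*q^3 - 1700*q^2*exp(4*q) + 330*q^2*exp(3*q) + 65*q^2*exp(2*q) + 530*q^2*exp(q) + 800*q*exp(4*q) - 1050*q*exp(3*q) + 2280*q*exp(2*q) - 40*q*exp(q) - 1400*exp(4*q) + 3700*exp(3*q) - 270*exp(2*q) - 20*exp(q))/(q^6 + 15*q^5*exp(q) + 3*q^5 + 75*q^4*exp(2*q) + 45*q^4*exp(q) + 3*q^4 + 125*q^3*exp(3*q) + 225*q^3*exp(2*q) + 45*q^3*exp(q) + q^3 + 375*q^2*exp(3*q) + 225*q^2*exp(2*q) + 15*q^2*exp(q) + 375*q*exp(3*q) + 75*q*exp(2*q) + 125*exp(3*q))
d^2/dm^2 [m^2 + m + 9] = 2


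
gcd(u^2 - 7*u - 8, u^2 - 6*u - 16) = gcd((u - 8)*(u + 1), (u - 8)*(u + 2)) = u - 8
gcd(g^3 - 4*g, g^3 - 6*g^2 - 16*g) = g^2 + 2*g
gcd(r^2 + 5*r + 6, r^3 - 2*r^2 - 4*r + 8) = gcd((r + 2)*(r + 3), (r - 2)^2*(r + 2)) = r + 2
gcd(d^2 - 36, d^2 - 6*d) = d - 6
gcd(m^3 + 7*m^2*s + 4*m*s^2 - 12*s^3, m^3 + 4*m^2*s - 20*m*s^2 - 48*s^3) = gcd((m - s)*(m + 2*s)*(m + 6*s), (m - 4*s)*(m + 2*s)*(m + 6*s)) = m^2 + 8*m*s + 12*s^2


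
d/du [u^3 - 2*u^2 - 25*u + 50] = 3*u^2 - 4*u - 25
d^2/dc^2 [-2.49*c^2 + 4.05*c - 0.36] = -4.98000000000000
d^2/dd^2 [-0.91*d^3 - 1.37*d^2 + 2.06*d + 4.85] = -5.46*d - 2.74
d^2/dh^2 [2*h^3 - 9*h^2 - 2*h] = 12*h - 18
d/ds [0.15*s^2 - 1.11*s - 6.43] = 0.3*s - 1.11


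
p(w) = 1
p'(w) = 0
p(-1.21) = 1.00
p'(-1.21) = 0.00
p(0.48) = 1.00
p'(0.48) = 0.00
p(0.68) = 1.00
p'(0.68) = 0.00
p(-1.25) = 1.00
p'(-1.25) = 0.00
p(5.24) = 1.00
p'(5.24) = 0.00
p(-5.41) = 1.00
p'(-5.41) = 0.00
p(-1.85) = 1.00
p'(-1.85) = 0.00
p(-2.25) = 1.00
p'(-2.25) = 0.00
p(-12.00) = 1.00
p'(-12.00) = 0.00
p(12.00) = 1.00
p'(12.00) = 0.00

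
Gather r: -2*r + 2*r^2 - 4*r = 2*r^2 - 6*r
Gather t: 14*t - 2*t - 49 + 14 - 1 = 12*t - 36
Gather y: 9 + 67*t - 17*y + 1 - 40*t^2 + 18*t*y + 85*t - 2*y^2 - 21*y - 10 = -40*t^2 + 152*t - 2*y^2 + y*(18*t - 38)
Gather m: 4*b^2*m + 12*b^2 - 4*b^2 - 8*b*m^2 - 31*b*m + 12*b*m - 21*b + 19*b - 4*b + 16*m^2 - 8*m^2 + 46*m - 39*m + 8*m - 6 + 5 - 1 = 8*b^2 - 6*b + m^2*(8 - 8*b) + m*(4*b^2 - 19*b + 15) - 2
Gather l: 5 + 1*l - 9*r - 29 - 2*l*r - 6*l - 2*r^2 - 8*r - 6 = l*(-2*r - 5) - 2*r^2 - 17*r - 30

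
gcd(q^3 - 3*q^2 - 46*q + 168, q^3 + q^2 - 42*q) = q^2 + q - 42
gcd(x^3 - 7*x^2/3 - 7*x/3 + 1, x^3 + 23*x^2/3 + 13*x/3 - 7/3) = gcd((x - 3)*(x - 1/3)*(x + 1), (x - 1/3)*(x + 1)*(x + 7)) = x^2 + 2*x/3 - 1/3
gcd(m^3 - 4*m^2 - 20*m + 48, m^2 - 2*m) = m - 2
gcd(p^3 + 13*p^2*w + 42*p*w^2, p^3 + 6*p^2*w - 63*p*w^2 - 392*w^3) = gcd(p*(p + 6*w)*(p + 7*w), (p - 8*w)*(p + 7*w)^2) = p + 7*w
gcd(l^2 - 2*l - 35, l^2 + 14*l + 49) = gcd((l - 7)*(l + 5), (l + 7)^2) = 1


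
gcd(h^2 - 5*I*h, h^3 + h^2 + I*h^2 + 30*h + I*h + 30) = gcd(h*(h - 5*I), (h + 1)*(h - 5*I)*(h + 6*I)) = h - 5*I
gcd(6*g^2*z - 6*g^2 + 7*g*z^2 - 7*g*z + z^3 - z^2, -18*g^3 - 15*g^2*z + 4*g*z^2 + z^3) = 6*g^2 + 7*g*z + z^2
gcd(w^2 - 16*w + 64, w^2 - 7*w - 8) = w - 8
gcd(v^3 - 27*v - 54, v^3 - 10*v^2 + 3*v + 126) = v^2 - 3*v - 18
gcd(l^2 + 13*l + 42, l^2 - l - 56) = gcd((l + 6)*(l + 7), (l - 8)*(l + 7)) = l + 7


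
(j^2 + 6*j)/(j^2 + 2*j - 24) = j/(j - 4)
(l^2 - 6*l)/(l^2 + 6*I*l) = (l - 6)/(l + 6*I)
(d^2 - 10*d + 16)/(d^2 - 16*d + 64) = (d - 2)/(d - 8)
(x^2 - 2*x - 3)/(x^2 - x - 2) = (x - 3)/(x - 2)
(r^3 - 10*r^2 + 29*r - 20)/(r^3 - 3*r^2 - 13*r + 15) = (r - 4)/(r + 3)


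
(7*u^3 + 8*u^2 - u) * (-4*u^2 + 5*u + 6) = -28*u^5 + 3*u^4 + 86*u^3 + 43*u^2 - 6*u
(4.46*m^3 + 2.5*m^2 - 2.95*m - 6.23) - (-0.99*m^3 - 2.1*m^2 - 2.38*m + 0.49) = 5.45*m^3 + 4.6*m^2 - 0.57*m - 6.72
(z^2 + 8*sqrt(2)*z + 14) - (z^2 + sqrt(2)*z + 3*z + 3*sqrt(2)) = -3*z + 7*sqrt(2)*z - 3*sqrt(2) + 14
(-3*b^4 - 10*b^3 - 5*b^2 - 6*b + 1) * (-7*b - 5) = 21*b^5 + 85*b^4 + 85*b^3 + 67*b^2 + 23*b - 5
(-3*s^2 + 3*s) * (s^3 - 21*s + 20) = -3*s^5 + 3*s^4 + 63*s^3 - 123*s^2 + 60*s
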